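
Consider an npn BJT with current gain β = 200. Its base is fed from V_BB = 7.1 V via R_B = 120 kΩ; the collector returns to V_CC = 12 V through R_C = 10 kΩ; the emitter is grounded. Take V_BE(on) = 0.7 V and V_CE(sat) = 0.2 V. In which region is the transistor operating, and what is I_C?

Assume active: I_B = (7.1 − 0.7)/120 = 0.0533 mA, giving I_C = β·I_B = 10.7 mA.
But then V_CE = 12 − 10.7×10 = -94.7 V < V_CE(sat) = 0.2 V — impossible in the active region.
So the transistor is saturated. With V_CE = 0.2 V, I_C = (V_CC − 0.2)/R_C = 11.8/10 = 1.18 mA.
Check: β·I_B = 10.7 mA > I_C = 1.18 mA, confirming saturation.

saturation; I_C ≈ 1.2 mA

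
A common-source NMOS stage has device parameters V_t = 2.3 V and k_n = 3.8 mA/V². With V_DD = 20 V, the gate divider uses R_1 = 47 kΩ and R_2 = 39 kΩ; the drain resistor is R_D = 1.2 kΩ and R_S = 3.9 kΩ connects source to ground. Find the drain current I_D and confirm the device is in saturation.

V_G = V_DD·R_2/(R_1+R_2) = 20×39/86 = 9.07 V.
Assume saturation: I_D = (k_n/2)(V_GS − V_t)² with V_GS = V_G − I_D·R_S = 9.07 − 3.9·I_D.
Substituting gives 28.9·I_D² − 101·I_D + 87.1 = 0, with roots I_D = 1.51 or 2 mA.
The root I_D = 2 mA gives V_GS = 1.27 V ≤ V_t, so take I_D = 1.51 mA.
Then V_GS = 3.19 V and V_DS = V_DD − I_D(R_D+R_S) = 20 − 1.51×5.1 = 12.3 V.
Saturation requires V_DS ≥ V_GS − V_t = 0.891 V; 12.3 ≥ 0.891 ✓.

I_D ≈ 1.5 mA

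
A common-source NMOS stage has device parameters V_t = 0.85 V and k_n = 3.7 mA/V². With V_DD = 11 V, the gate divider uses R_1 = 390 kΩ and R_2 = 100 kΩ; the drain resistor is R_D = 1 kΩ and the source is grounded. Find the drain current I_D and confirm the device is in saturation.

I_D ≈ 3.6 mA

V_G = V_DD·R_2/(R_1+R_2) = 11×100/490 = 2.24 V. With the source grounded, V_GS = V_G = 2.24 V.
Assume saturation: I_D = (k_n/2)(V_GS − V_t)² = (3.7/2)×(2.24 − 0.85)² = 1.85×1.39² = 3.6 mA.
V_DS = V_DD − I_D·R_D = 11 − 3.6×1 = 7.4 V.
Saturation requires V_DS ≥ V_GS − V_t = 1.39 V; 7.4 ≥ 1.39 ✓.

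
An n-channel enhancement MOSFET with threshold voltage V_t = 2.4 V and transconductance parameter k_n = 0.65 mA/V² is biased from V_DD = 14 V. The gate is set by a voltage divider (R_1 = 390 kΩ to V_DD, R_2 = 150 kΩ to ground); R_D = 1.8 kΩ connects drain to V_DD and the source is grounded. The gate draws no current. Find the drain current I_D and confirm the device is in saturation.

V_G = V_DD·R_2/(R_1+R_2) = 14×150/540 = 3.89 V. With the source grounded, V_GS = V_G = 3.89 V.
Assume saturation: I_D = (k_n/2)(V_GS − V_t)² = (0.65/2)×(3.89 − 2.4)² = 0.325×1.49² = 0.72 mA.
V_DS = V_DD − I_D·R_D = 14 − 0.72×1.8 = 12.7 V.
Saturation requires V_DS ≥ V_GS − V_t = 1.49 V; 12.7 ≥ 1.49 ✓.

I_D ≈ 0.72 mA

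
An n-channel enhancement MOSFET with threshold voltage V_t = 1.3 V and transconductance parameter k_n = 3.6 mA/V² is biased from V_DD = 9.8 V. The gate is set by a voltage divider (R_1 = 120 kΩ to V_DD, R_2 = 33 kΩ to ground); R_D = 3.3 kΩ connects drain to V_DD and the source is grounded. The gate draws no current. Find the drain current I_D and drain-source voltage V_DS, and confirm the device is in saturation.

I_D ≈ 1.2 mA, V_DS ≈ 5.9 V

V_G = V_DD·R_2/(R_1+R_2) = 9.8×33/153 = 2.11 V. With the source grounded, V_GS = V_G = 2.11 V.
Assume saturation: I_D = (k_n/2)(V_GS − V_t)² = (3.6/2)×(2.11 − 1.3)² = 1.8×0.814² = 1.19 mA.
V_DS = V_DD − I_D·R_D = 9.8 − 1.19×3.3 = 5.87 V.
Saturation requires V_DS ≥ V_GS − V_t = 0.814 V; 5.87 ≥ 0.814 ✓.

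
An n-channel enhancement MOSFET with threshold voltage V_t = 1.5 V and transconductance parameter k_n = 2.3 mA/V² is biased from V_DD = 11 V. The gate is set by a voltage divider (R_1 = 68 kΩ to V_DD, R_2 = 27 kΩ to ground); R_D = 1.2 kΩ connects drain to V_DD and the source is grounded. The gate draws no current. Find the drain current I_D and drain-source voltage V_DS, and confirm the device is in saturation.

V_G = V_DD·R_2/(R_1+R_2) = 11×27/95 = 3.13 V. With the source grounded, V_GS = V_G = 3.13 V.
Assume saturation: I_D = (k_n/2)(V_GS − V_t)² = (2.3/2)×(3.13 − 1.5)² = 1.15×1.63² = 3.04 mA.
V_DS = V_DD − I_D·R_D = 11 − 3.04×1.2 = 7.35 V.
Saturation requires V_DS ≥ V_GS − V_t = 1.63 V; 7.35 ≥ 1.63 ✓.

I_D ≈ 3 mA, V_DS ≈ 7.4 V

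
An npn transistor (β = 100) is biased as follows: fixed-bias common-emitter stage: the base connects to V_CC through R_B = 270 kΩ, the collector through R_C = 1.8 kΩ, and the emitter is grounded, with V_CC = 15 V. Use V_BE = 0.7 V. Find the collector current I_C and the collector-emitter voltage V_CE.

I_C ≈ 5.3 mA, V_CE ≈ 5.5 V

Base loop: V_CC = I_B·R_B + V_BE, so I_B = (15 − 0.7)/270 kΩ = 0.053 mA.
In the active region I_C = β·I_B = 100 × 0.053 = 5.3 mA.
Collector loop: V_CE = V_CC − I_C·R_C = 15 − 5.3×1.8 = 5.47 V.
Since V_CE = 5.47 V > V_CE(sat) ≈ 0.2 V, the transistor is in the active region as assumed.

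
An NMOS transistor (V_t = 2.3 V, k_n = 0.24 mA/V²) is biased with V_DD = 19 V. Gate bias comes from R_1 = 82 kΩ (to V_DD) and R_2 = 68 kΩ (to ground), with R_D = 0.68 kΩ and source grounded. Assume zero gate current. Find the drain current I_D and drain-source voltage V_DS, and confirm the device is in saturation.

I_D ≈ 4.8 mA, V_DS ≈ 16 V

V_G = V_DD·R_2/(R_1+R_2) = 19×68/150 = 8.61 V. With the source grounded, V_GS = V_G = 8.61 V.
Assume saturation: I_D = (k_n/2)(V_GS − V_t)² = (0.24/2)×(8.61 − 2.3)² = 0.12×6.31² = 4.78 mA.
V_DS = V_DD − I_D·R_D = 19 − 4.78×0.68 = 15.7 V.
Saturation requires V_DS ≥ V_GS − V_t = 6.31 V; 15.7 ≥ 6.31 ✓.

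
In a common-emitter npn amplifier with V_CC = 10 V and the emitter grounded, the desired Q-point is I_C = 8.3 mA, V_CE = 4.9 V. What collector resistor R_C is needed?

R_C ≈ 0.61 kΩ

Collector loop: V_CC = I_C·R_C + V_CE.
R_C = (V_CC − V_CE)/I_C = (10 − 4.9)/8.3 = 0.614 kΩ.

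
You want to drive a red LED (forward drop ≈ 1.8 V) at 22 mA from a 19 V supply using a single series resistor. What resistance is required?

The resistor drops V_S − V_D = 19 − 1.8 = 17.2 V at 22 mA.
R = 17.2 V / 22 mA = 0.782 kΩ.

R ≈ 0.78 kΩ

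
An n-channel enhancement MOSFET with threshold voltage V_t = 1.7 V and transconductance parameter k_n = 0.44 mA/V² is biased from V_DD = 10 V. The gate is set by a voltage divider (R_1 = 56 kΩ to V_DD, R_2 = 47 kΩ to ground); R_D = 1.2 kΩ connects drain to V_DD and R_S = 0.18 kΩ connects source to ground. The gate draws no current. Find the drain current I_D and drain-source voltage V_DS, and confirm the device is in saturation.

V_G = V_DD·R_2/(R_1+R_2) = 10×47/103 = 4.56 V.
Assume saturation: I_D = (k_n/2)(V_GS − V_t)² with V_GS = V_G − I_D·R_S = 4.56 − 0.18·I_D.
Substituting gives 0.00713·I_D² − 1.23·I_D + 1.8 = 0, with roots I_D = 1.48 or 171 mA.
The root I_D = 171 mA gives V_GS = -26.1 V ≤ V_t, so take I_D = 1.48 mA.
Then V_GS = 4.3 V and V_DS = V_DD − I_D(R_D+R_S) = 10 − 1.48×1.38 = 7.95 V.
Saturation requires V_DS ≥ V_GS − V_t = 2.6 V; 7.95 ≥ 2.6 ✓.

I_D ≈ 1.5 mA, V_DS ≈ 8 V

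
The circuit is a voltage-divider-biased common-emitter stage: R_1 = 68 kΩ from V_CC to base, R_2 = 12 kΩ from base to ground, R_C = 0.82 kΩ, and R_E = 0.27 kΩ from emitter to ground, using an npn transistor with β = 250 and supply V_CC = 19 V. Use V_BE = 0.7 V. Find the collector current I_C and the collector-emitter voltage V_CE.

Thevenize the base divider: V_Th = V_CC·R_2/(R_1+R_2) = 19×12/80 = 2.85 V, R_Th = R_1‖R_2 = 10.2 kΩ.
Base-emitter loop: V_Th = I_B·R_Th + V_BE + (β+1)I_B·R_E, so I_B = (2.85 − 0.7) / (10.2 + 251×0.27) = 0.0276 mA.
I_C = β·I_B = 250×0.0276 = 6.89 mA, and I_E = (β+1)I_B = 6.92 mA.
V_CE = V_CC − I_C·R_C − I_E·R_E = 19 − 6.89×0.82 − 6.92×0.27 = 11.5 V.
V_CE = 11.5 V > 0.2 V confirms active-region operation.

I_C ≈ 6.9 mA, V_CE ≈ 11 V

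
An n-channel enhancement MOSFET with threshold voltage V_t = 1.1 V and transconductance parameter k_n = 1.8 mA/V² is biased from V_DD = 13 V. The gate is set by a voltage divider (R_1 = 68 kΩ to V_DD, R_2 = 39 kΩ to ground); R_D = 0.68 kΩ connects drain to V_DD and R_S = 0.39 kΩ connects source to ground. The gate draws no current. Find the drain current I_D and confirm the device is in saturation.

I_D ≈ 4 mA

V_G = V_DD·R_2/(R_1+R_2) = 13×39/107 = 4.74 V.
Assume saturation: I_D = (k_n/2)(V_GS − V_t)² with V_GS = V_G − I_D·R_S = 4.74 − 0.39·I_D.
Substituting gives 0.137·I_D² − 3.55·I_D + 11.9 = 0, with roots I_D = 3.95 or 22 mA.
The root I_D = 22 mA gives V_GS = -3.85 V ≤ V_t, so take I_D = 3.95 mA.
Then V_GS = 3.2 V and V_DS = V_DD − I_D(R_D+R_S) = 13 − 3.95×1.07 = 8.77 V.
Saturation requires V_DS ≥ V_GS − V_t = 2.1 V; 8.77 ≥ 2.1 ✓.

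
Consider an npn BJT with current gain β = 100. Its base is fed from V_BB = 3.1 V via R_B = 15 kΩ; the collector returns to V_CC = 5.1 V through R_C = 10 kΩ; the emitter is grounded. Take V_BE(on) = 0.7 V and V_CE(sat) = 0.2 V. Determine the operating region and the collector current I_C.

Assume active: I_B = (3.1 − 0.7)/15 = 0.16 mA, giving I_C = β·I_B = 16 mA.
But then V_CE = 5.1 − 16×10 = -155 V < V_CE(sat) = 0.2 V — impossible in the active region.
So the transistor is saturated. With V_CE = 0.2 V, I_C = (V_CC − 0.2)/R_C = 4.9/10 = 0.49 mA.
Check: β·I_B = 16 mA > I_C = 0.49 mA, confirming saturation.

saturation; I_C ≈ 0.49 mA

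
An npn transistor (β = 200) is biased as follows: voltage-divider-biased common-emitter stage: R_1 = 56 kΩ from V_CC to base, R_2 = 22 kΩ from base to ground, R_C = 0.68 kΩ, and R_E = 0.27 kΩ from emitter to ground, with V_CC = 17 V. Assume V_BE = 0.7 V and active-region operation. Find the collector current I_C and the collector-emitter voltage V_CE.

Thevenize the base divider: V_Th = V_CC·R_2/(R_1+R_2) = 17×22/78 = 4.79 V, R_Th = R_1‖R_2 = 15.8 kΩ.
Base-emitter loop: V_Th = I_B·R_Th + V_BE + (β+1)I_B·R_E, so I_B = (4.79 − 0.7) / (15.8 + 201×0.27) = 0.0584 mA.
I_C = β·I_B = 200×0.0584 = 11.7 mA, and I_E = (β+1)I_B = 11.7 mA.
V_CE = V_CC − I_C·R_C − I_E·R_E = 17 − 11.7×0.68 − 11.7×0.27 = 5.88 V.
V_CE = 5.88 V > 0.2 V confirms active-region operation.

I_C ≈ 12 mA, V_CE ≈ 5.9 V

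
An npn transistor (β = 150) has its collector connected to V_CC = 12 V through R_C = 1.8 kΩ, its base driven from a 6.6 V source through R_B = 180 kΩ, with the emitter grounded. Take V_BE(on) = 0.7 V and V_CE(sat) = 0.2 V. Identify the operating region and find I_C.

Assume active. Base-emitter loop: I_B = (V_BB − V_BE)/R_B = (6.6 − 0.7)/180 = 0.0328 mA.
I_C = β·I_B = 150×0.0328 = 4.92 mA.
V_CE = V_CC − I_C·R_C = 12 − 4.92×1.8 = 3.15 V > V_CE(sat), so the active-region assumption holds.

active; I_C ≈ 4.9 mA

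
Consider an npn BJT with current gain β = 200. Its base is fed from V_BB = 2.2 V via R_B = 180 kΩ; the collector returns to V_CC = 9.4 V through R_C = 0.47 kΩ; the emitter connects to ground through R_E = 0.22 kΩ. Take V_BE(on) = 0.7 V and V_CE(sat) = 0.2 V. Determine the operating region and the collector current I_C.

Assume active. Base-emitter loop: I_B = (V_BB − V_BE)/(R_B + (β+1)R_E) = (2.2 − 0.7)/(180 + 201×0.22) = 0.00669 mA.
I_C = β·I_B = 200×0.00669 = 1.34 mA.
V_CE = V_CC − I_C·R_C − I_E·R_E = 9.4 − 1.34×0.47 − 1.34×0.22 = 8.48 V > V_CE(sat), so the active-region assumption holds.

active; I_C ≈ 1.3 mA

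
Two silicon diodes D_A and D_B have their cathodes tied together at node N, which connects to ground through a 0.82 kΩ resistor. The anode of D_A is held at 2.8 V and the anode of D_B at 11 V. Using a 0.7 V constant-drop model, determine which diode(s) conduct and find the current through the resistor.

Assume both conduct. Then node N would need to be at both 2.8−0.7 = 2.1 V and 11−0.7 = 10.3 V, which is impossible.
Assume only D_B conducts: V_N = 11 − 0.7 = 10.3 V, so I_R = 10.3/0.82 = 12.6 mA.
Check D_A: its anode-to-cathode voltage is 2.8 − 10.3 = -7.5 V < 0.7 V, so it is off. The assumption is consistent.

Only D_B conducts; I_R ≈ 13 mA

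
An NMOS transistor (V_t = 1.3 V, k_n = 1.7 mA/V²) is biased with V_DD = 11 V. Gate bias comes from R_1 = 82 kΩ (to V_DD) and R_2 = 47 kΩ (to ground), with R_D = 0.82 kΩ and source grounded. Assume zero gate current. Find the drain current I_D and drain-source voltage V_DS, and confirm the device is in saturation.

I_D ≈ 6.2 mA, V_DS ≈ 5.9 V

V_G = V_DD·R_2/(R_1+R_2) = 11×47/129 = 4.01 V. With the source grounded, V_GS = V_G = 4.01 V.
Assume saturation: I_D = (k_n/2)(V_GS − V_t)² = (1.7/2)×(4.01 − 1.3)² = 0.85×2.71² = 6.23 mA.
V_DS = V_DD − I_D·R_D = 11 − 6.23×0.82 = 5.89 V.
Saturation requires V_DS ≥ V_GS − V_t = 2.71 V; 5.89 ≥ 2.71 ✓.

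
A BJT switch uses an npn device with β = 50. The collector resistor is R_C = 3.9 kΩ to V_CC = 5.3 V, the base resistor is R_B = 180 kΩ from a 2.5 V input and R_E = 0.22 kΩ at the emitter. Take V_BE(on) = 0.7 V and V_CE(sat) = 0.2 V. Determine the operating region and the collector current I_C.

active; I_C ≈ 0.47 mA

Assume active. Base-emitter loop: I_B = (V_BB − V_BE)/(R_B + (β+1)R_E) = (2.5 − 0.7)/(180 + 51×0.22) = 0.00941 mA.
I_C = β·I_B = 50×0.00941 = 0.471 mA.
V_CE = V_CC − I_C·R_C − I_E·R_E = 5.3 − 0.471×3.9 − 0.48×0.22 = 3.36 V > V_CE(sat), so the active-region assumption holds.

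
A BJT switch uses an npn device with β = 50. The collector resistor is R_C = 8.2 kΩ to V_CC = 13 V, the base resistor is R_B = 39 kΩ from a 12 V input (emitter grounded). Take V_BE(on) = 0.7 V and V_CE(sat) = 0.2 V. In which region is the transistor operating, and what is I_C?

Assume active: I_B = (12 − 0.7)/39 = 0.29 mA, giving I_C = β·I_B = 14.5 mA.
But then V_CE = 13 − 14.5×8.2 = -106 V < V_CE(sat) = 0.2 V — impossible in the active region.
So the transistor is saturated. With V_CE = 0.2 V, I_C = (V_CC − 0.2)/R_C = 12.8/8.2 = 1.56 mA.
Check: β·I_B = 14.5 mA > I_C = 1.56 mA, confirming saturation.

saturation; I_C ≈ 1.6 mA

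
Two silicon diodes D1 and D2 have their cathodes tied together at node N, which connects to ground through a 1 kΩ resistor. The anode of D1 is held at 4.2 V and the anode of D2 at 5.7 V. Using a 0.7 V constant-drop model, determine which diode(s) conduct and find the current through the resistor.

Only D2 conducts; I_R ≈ 5 mA

Assume both conduct. Then node N would need to be at both 4.2−0.7 = 3.5 V and 5.7−0.7 = 5 V, which is impossible.
Assume only D2 conducts: V_N = 5.7 − 0.7 = 5 V, so I_R = 5/1 = 5 mA.
Check D1: its anode-to-cathode voltage is 4.2 − 5 = -0.8 V < 0.7 V, so it is off. The assumption is consistent.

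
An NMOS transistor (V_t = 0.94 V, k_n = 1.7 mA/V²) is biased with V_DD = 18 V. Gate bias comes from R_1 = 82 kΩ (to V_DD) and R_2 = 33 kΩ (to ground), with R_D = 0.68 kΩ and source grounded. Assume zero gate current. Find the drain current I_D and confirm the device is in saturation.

V_G = V_DD·R_2/(R_1+R_2) = 18×33/115 = 5.17 V. With the source grounded, V_GS = V_G = 5.17 V.
Assume saturation: I_D = (k_n/2)(V_GS − V_t)² = (1.7/2)×(5.17 − 0.94)² = 0.85×4.23² = 15.2 mA.
V_DS = V_DD − I_D·R_D = 18 − 15.2×0.68 = 7.68 V.
Saturation requires V_DS ≥ V_GS − V_t = 4.23 V; 7.68 ≥ 4.23 ✓.

I_D ≈ 15 mA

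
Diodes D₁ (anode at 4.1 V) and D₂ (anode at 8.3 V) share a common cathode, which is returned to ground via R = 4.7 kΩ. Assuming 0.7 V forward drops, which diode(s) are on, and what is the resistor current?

Assume both conduct. Then node N would need to be at both 4.1−0.7 = 3.4 V and 8.3−0.7 = 7.6 V, which is impossible.
Assume only D₂ conducts: V_N = 8.3 − 0.7 = 7.6 V, so I_R = 7.6/4.7 = 1.62 mA.
Check D₁: its anode-to-cathode voltage is 4.1 − 7.6 = -3.5 V < 0.7 V, so it is off. The assumption is consistent.

Only D₂ conducts; I_R ≈ 1.6 mA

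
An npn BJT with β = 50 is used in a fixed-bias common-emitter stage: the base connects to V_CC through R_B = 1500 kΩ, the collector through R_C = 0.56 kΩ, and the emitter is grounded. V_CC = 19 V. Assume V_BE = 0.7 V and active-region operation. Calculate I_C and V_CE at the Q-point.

I_C ≈ 0.61 mA, V_CE ≈ 19 V

Base loop: V_CC = I_B·R_B + V_BE, so I_B = (19 − 0.7)/1500 kΩ = 0.0122 mA.
In the active region I_C = β·I_B = 50 × 0.0122 = 0.61 mA.
Collector loop: V_CE = V_CC − I_C·R_C = 19 − 0.61×0.56 = 18.7 V.
Since V_CE = 18.7 V > V_CE(sat) ≈ 0.2 V, the transistor is in the active region as assumed.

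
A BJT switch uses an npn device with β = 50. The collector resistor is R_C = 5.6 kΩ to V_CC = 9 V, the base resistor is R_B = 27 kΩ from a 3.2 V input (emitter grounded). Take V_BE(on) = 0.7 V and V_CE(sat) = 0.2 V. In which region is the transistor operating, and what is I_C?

Assume active: I_B = (3.2 − 0.7)/27 = 0.0926 mA, giving I_C = β·I_B = 4.63 mA.
But then V_CE = 9 − 4.63×5.6 = -16.9 V < V_CE(sat) = 0.2 V — impossible in the active region.
So the transistor is saturated. With V_CE = 0.2 V, I_C = (V_CC − 0.2)/R_C = 8.8/5.6 = 1.57 mA.
Check: β·I_B = 4.63 mA > I_C = 1.57 mA, confirming saturation.

saturation; I_C ≈ 1.6 mA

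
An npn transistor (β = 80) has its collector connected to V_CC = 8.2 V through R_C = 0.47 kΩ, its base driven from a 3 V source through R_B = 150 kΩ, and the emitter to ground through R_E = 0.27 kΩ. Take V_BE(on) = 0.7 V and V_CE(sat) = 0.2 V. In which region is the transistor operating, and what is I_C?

Assume active. Base-emitter loop: I_B = (V_BB − V_BE)/(R_B + (β+1)R_E) = (3 − 0.7)/(150 + 81×0.27) = 0.0134 mA.
I_C = β·I_B = 80×0.0134 = 1.07 mA.
V_CE = V_CC − I_C·R_C − I_E·R_E = 8.2 − 1.07×0.47 − 1.08×0.27 = 7.4 V > V_CE(sat), so the active-region assumption holds.

active; I_C ≈ 1.1 mA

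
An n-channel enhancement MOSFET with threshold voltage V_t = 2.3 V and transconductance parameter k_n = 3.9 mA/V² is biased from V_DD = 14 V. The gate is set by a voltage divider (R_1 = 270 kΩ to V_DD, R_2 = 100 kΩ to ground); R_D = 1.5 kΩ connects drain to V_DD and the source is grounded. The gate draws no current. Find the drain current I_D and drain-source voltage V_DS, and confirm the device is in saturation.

I_D ≈ 4.3 mA, V_DS ≈ 7.6 V

V_G = V_DD·R_2/(R_1+R_2) = 14×100/370 = 3.78 V. With the source grounded, V_GS = V_G = 3.78 V.
Assume saturation: I_D = (k_n/2)(V_GS − V_t)² = (3.9/2)×(3.78 − 2.3)² = 1.95×1.48² = 4.29 mA.
V_DS = V_DD − I_D·R_D = 14 − 4.29×1.5 = 7.56 V.
Saturation requires V_DS ≥ V_GS − V_t = 1.48 V; 7.56 ≥ 1.48 ✓.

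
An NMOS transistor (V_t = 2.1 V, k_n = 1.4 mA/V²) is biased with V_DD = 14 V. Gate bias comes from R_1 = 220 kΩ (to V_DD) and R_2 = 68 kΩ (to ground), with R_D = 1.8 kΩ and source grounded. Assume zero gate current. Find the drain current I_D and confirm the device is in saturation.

I_D ≈ 1 mA

V_G = V_DD·R_2/(R_1+R_2) = 14×68/288 = 3.31 V. With the source grounded, V_GS = V_G = 3.31 V.
Assume saturation: I_D = (k_n/2)(V_GS − V_t)² = (1.4/2)×(3.31 − 2.1)² = 0.7×1.21² = 1.02 mA.
V_DS = V_DD − I_D·R_D = 14 − 1.02×1.8 = 12.2 V.
Saturation requires V_DS ≥ V_GS − V_t = 1.21 V; 12.2 ≥ 1.21 ✓.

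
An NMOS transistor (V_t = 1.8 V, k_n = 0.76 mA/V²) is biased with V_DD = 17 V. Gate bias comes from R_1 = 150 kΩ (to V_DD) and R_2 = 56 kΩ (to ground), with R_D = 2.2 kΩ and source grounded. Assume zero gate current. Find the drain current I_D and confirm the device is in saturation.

I_D ≈ 3 mA

V_G = V_DD·R_2/(R_1+R_2) = 17×56/206 = 4.62 V. With the source grounded, V_GS = V_G = 4.62 V.
Assume saturation: I_D = (k_n/2)(V_GS − V_t)² = (0.76/2)×(4.62 − 1.8)² = 0.38×2.82² = 3.02 mA.
V_DS = V_DD − I_D·R_D = 17 − 3.02×2.2 = 10.3 V.
Saturation requires V_DS ≥ V_GS − V_t = 2.82 V; 10.3 ≥ 2.82 ✓.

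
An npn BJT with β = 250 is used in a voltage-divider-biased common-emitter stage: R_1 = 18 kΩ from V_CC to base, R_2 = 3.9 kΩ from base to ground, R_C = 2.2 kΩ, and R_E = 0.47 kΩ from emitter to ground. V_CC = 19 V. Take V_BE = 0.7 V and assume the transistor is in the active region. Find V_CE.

Thevenize the base divider: V_Th = V_CC·R_2/(R_1+R_2) = 19×3.9/21.9 = 3.38 V, R_Th = R_1‖R_2 = 3.21 kΩ.
Base-emitter loop: V_Th = I_B·R_Th + V_BE + (β+1)I_B·R_E, so I_B = (3.38 − 0.7) / (3.21 + 251×0.47) = 0.0221 mA.
I_C = β·I_B = 250×0.0221 = 5.54 mA, and I_E = (β+1)I_B = 5.56 mA.
V_CE = V_CC − I_C·R_C − I_E·R_E = 19 − 5.54×2.2 − 5.56×0.47 = 4.21 V.
V_CE = 4.21 V > 0.2 V confirms active-region operation.

V_CE ≈ 4.2 V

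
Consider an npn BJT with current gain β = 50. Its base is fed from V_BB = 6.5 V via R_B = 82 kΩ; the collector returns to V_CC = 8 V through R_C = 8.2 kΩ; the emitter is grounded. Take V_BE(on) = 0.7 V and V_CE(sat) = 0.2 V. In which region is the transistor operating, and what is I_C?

saturation; I_C ≈ 0.95 mA

Assume active: I_B = (6.5 − 0.7)/82 = 0.0707 mA, giving I_C = β·I_B = 3.54 mA.
But then V_CE = 8 − 3.54×8.2 = -21 V < V_CE(sat) = 0.2 V — impossible in the active region.
So the transistor is saturated. With V_CE = 0.2 V, I_C = (V_CC − 0.2)/R_C = 7.8/8.2 = 0.951 mA.
Check: β·I_B = 3.54 mA > I_C = 0.951 mA, confirming saturation.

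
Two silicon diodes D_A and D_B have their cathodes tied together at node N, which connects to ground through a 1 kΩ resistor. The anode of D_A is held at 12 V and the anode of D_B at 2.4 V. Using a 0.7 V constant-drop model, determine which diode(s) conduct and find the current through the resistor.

Assume both conduct. Then node N would need to be at both 12−0.7 = 11.3 V and 2.4−0.7 = 1.7 V, which is impossible.
Assume only D_A conducts: V_N = 12 − 0.7 = 11.3 V, so I_R = 11.3/1 = 11.3 mA.
Check D_B: its anode-to-cathode voltage is 2.4 − 11.3 = -8.9 V < 0.7 V, so it is off. The assumption is consistent.

Only D_A conducts; I_R ≈ 11 mA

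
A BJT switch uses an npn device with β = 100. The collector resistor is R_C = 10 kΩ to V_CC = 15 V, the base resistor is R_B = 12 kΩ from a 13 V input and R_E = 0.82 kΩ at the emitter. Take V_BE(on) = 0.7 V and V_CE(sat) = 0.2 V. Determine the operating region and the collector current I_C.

saturation; I_C ≈ 1.3 mA

Assume active: I_B = (13 − 0.7)/(12 + 101×0.82) = 0.13 mA, I_C = β·I_B = 13 mA.
Then V_CE = 15 − 13×10 − 13.1×0.82 = -125 V < 0.2 V — the active assumption fails.
Re-solve with V_CE = 0.2 V. KCL at the emitter: V_E/R_E = (V_BB−0.7−V_E)/R_B + (V_CC−0.2−V_E)/R_C, giving V_E = 1.79 V.
I_C = (V_CC − 0.2 − V_E)/R_C = (14.8 − 1.79)/10 = 1.3 mA.
Check: I_B = (12.3 − 1.79)/12 = 0.876 mA, and β·I_B = 87.6 mA > I_C, confirming saturation.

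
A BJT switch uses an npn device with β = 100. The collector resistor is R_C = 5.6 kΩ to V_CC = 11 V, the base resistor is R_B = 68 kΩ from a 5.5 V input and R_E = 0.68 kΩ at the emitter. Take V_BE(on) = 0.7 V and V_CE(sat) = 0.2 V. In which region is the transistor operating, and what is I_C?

Assume active: I_B = (5.5 − 0.7)/(68 + 101×0.68) = 0.0351 mA, I_C = β·I_B = 3.51 mA.
Then V_CE = 11 − 3.51×5.6 − 3.55×0.68 = -11.1 V < 0.2 V — the active assumption fails.
Re-solve with V_CE = 0.2 V. KCL at the emitter: V_E/R_E = (V_BB−0.7−V_E)/R_B + (V_CC−0.2−V_E)/R_C, giving V_E = 1.2 V.
I_C = (V_CC − 0.2 − V_E)/R_C = (10.8 − 1.2)/5.6 = 1.71 mA.
Check: I_B = (4.8 − 1.2)/68 = 0.0529 mA, and β·I_B = 5.29 mA > I_C, confirming saturation.

saturation; I_C ≈ 1.7 mA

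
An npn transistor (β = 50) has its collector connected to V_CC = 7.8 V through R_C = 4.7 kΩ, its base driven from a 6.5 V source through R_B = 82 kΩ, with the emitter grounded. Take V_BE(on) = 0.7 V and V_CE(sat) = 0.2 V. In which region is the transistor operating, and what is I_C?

saturation; I_C ≈ 1.6 mA

Assume active: I_B = (6.5 − 0.7)/82 = 0.0707 mA, giving I_C = β·I_B = 3.54 mA.
But then V_CE = 7.8 − 3.54×4.7 = -8.82 V < V_CE(sat) = 0.2 V — impossible in the active region.
So the transistor is saturated. With V_CE = 0.2 V, I_C = (V_CC − 0.2)/R_C = 7.6/4.7 = 1.62 mA.
Check: β·I_B = 3.54 mA > I_C = 1.62 mA, confirming saturation.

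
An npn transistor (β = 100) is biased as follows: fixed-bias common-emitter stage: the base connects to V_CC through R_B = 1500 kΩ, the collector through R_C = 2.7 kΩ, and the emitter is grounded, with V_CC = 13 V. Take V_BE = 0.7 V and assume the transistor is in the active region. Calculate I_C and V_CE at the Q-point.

I_C ≈ 0.82 mA, V_CE ≈ 11 V

Base loop: V_CC = I_B·R_B + V_BE, so I_B = (13 − 0.7)/1500 kΩ = 0.0082 mA.
In the active region I_C = β·I_B = 100 × 0.0082 = 0.82 mA.
Collector loop: V_CE = V_CC − I_C·R_C = 13 − 0.82×2.7 = 10.8 V.
Since V_CE = 10.8 V > V_CE(sat) ≈ 0.2 V, the transistor is in the active region as assumed.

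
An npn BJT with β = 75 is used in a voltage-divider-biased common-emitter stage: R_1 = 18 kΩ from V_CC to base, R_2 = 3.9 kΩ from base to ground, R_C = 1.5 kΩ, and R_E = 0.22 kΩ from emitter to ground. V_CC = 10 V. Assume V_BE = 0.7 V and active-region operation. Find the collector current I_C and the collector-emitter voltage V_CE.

Thevenize the base divider: V_Th = V_CC·R_2/(R_1+R_2) = 10×3.9/21.9 = 1.78 V, R_Th = R_1‖R_2 = 3.21 kΩ.
Base-emitter loop: V_Th = I_B·R_Th + V_BE + (β+1)I_B·R_E, so I_B = (1.78 − 0.7) / (3.21 + 76×0.22) = 0.0542 mA.
I_C = β·I_B = 75×0.0542 = 4.07 mA, and I_E = (β+1)I_B = 4.12 mA.
V_CE = V_CC − I_C·R_C − I_E·R_E = 10 − 4.07×1.5 − 4.12×0.22 = 2.99 V.
V_CE = 2.99 V > 0.2 V confirms active-region operation.

I_C ≈ 4.1 mA, V_CE ≈ 3 V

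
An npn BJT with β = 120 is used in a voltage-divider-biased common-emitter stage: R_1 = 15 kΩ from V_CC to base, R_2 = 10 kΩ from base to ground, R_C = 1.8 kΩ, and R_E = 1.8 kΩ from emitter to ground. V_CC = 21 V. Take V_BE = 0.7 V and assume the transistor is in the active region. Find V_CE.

Thevenize the base divider: V_Th = V_CC·R_2/(R_1+R_2) = 21×10/25 = 8.4 V, R_Th = R_1‖R_2 = 6 kΩ.
Base-emitter loop: V_Th = I_B·R_Th + V_BE + (β+1)I_B·R_E, so I_B = (8.4 − 0.7) / (6 + 121×1.8) = 0.0344 mA.
I_C = β·I_B = 120×0.0344 = 4.13 mA, and I_E = (β+1)I_B = 4.16 mA.
V_CE = V_CC − I_C·R_C − I_E·R_E = 21 − 4.13×1.8 − 4.16×1.8 = 6.07 V.
V_CE = 6.07 V > 0.2 V confirms active-region operation.

V_CE ≈ 6.1 V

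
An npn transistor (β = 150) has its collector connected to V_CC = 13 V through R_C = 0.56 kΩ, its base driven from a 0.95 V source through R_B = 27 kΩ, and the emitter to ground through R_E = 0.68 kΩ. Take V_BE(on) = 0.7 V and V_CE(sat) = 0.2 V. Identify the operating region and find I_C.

active; I_C ≈ 0.29 mA

Assume active. Base-emitter loop: I_B = (V_BB − V_BE)/(R_B + (β+1)R_E) = (0.95 − 0.7)/(27 + 151×0.68) = 0.00193 mA.
I_C = β·I_B = 150×0.00193 = 0.289 mA.
V_CE = V_CC − I_C·R_C − I_E·R_E = 13 − 0.289×0.56 − 0.291×0.68 = 12.6 V > V_CE(sat), so the active-region assumption holds.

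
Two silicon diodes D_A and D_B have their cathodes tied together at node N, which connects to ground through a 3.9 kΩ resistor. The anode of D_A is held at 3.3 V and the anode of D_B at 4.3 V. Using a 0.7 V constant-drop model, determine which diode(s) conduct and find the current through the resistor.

Assume both conduct. Then node N would need to be at both 3.3−0.7 = 2.6 V and 4.3−0.7 = 3.6 V, which is impossible.
Assume only D_B conducts: V_N = 4.3 − 0.7 = 3.6 V, so I_R = 3.6/3.9 = 0.923 mA.
Check D_A: its anode-to-cathode voltage is 3.3 − 3.6 = -0.3 V < 0.7 V, so it is off. The assumption is consistent.

Only D_B conducts; I_R ≈ 0.92 mA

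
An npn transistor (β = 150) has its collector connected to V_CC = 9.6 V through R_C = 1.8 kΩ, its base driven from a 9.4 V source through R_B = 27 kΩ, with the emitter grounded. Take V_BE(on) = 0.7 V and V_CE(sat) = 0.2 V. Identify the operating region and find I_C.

Assume active: I_B = (9.4 − 0.7)/27 = 0.322 mA, giving I_C = β·I_B = 48.3 mA.
But then V_CE = 9.6 − 48.3×1.8 = -77.4 V < V_CE(sat) = 0.2 V — impossible in the active region.
So the transistor is saturated. With V_CE = 0.2 V, I_C = (V_CC − 0.2)/R_C = 9.4/1.8 = 5.22 mA.
Check: β·I_B = 48.3 mA > I_C = 5.22 mA, confirming saturation.

saturation; I_C ≈ 5.2 mA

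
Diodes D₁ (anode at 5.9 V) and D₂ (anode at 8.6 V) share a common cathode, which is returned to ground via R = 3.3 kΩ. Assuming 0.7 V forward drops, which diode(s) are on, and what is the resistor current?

Assume both conduct. Then node N would need to be at both 5.9−0.7 = 5.2 V and 8.6−0.7 = 7.9 V, which is impossible.
Assume only D₂ conducts: V_N = 8.6 − 0.7 = 7.9 V, so I_R = 7.9/3.3 = 2.39 mA.
Check D₁: its anode-to-cathode voltage is 5.9 − 7.9 = -2 V < 0.7 V, so it is off. The assumption is consistent.

Only D₂ conducts; I_R ≈ 2.4 mA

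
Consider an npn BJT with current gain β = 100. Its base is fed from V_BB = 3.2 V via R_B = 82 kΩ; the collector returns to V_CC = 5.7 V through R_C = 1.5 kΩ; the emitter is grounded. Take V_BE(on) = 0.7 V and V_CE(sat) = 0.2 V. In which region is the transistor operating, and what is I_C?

active; I_C ≈ 3 mA

Assume active. Base-emitter loop: I_B = (V_BB − V_BE)/R_B = (3.2 − 0.7)/82 = 0.0305 mA.
I_C = β·I_B = 100×0.0305 = 3.05 mA.
V_CE = V_CC − I_C·R_C = 5.7 − 3.05×1.5 = 1.13 V > V_CE(sat), so the active-region assumption holds.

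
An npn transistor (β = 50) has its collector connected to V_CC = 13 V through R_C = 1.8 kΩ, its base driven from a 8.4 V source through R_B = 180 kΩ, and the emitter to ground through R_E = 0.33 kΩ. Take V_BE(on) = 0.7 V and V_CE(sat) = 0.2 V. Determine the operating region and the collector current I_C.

Assume active. Base-emitter loop: I_B = (V_BB − V_BE)/(R_B + (β+1)R_E) = (8.4 − 0.7)/(180 + 51×0.33) = 0.0391 mA.
I_C = β·I_B = 50×0.0391 = 1.96 mA.
V_CE = V_CC − I_C·R_C − I_E·R_E = 13 − 1.96×1.8 − 2×0.33 = 8.82 V > V_CE(sat), so the active-region assumption holds.

active; I_C ≈ 2 mA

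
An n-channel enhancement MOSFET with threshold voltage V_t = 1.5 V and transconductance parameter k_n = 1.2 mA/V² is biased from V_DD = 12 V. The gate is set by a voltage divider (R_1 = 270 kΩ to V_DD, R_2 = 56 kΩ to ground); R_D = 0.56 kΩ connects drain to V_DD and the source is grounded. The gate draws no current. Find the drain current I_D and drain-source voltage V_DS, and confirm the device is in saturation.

I_D ≈ 0.19 mA, V_DS ≈ 12 V

V_G = V_DD·R_2/(R_1+R_2) = 12×56/326 = 2.06 V. With the source grounded, V_GS = V_G = 2.06 V.
Assume saturation: I_D = (k_n/2)(V_GS − V_t)² = (1.2/2)×(2.06 − 1.5)² = 0.6×0.561² = 0.189 mA.
V_DS = V_DD − I_D·R_D = 12 − 0.189×0.56 = 11.9 V.
Saturation requires V_DS ≥ V_GS − V_t = 0.561 V; 11.9 ≥ 0.561 ✓.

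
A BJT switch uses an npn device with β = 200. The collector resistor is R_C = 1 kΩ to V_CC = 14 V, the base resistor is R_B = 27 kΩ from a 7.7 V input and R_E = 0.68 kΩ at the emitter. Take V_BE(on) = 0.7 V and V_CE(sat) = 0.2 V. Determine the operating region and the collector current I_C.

saturation; I_C ≈ 8.2 mA

Assume active: I_B = (7.7 − 0.7)/(27 + 201×0.68) = 0.0428 mA, I_C = β·I_B = 8.55 mA.
Then V_CE = 14 − 8.55×1 − 8.6×0.68 = -0.399 V < 0.2 V — the active assumption fails.
Re-solve with V_CE = 0.2 V. KCL at the emitter: V_E/R_E = (V_BB−0.7−V_E)/R_B + (V_CC−0.2−V_E)/R_C, giving V_E = 5.61 V.
I_C = (V_CC − 0.2 − V_E)/R_C = (13.8 − 5.61)/1 = 8.19 mA.
Check: I_B = (7 − 5.61)/27 = 0.0516 mA, and β·I_B = 10.3 mA > I_C, confirming saturation.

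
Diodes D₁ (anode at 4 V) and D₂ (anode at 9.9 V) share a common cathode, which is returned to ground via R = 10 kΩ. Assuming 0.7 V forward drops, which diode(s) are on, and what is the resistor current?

Only D₂ conducts; I_R ≈ 0.92 mA

Assume both conduct. Then node N would need to be at both 4−0.7 = 3.3 V and 9.9−0.7 = 9.2 V, which is impossible.
Assume only D₂ conducts: V_N = 9.9 − 0.7 = 9.2 V, so I_R = 9.2/10 = 0.92 mA.
Check D₁: its anode-to-cathode voltage is 4 − 9.2 = -5.2 V < 0.7 V, so it is off. The assumption is consistent.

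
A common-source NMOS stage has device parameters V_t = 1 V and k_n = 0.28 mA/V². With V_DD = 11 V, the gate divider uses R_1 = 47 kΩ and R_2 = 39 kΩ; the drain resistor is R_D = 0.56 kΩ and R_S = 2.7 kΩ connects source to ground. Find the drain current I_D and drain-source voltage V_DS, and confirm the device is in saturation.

V_G = V_DD·R_2/(R_1+R_2) = 11×39/86 = 4.99 V.
Assume saturation: I_D = (k_n/2)(V_GS − V_t)² with V_GS = V_G − I_D·R_S = 4.99 − 2.7·I_D.
Substituting gives 1.02·I_D² − 4.02·I_D + 2.23 = 0, with roots I_D = 0.668 or 3.27 mA.
The root I_D = 3.27 mA gives V_GS = -3.83 V ≤ V_t, so take I_D = 0.668 mA.
Then V_GS = 3.18 V and V_DS = V_DD − I_D(R_D+R_S) = 11 − 0.668×3.26 = 8.82 V.
Saturation requires V_DS ≥ V_GS − V_t = 2.18 V; 8.82 ≥ 2.18 ✓.

I_D ≈ 0.67 mA, V_DS ≈ 8.8 V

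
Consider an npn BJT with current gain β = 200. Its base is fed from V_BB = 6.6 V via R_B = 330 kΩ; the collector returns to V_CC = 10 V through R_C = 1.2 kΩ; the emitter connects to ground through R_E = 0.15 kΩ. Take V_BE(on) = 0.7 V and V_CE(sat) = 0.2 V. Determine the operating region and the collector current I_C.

Assume active. Base-emitter loop: I_B = (V_BB − V_BE)/(R_B + (β+1)R_E) = (6.6 − 0.7)/(330 + 201×0.15) = 0.0164 mA.
I_C = β·I_B = 200×0.0164 = 3.28 mA.
V_CE = V_CC − I_C·R_C − I_E·R_E = 10 − 3.28×1.2 − 3.29×0.15 = 5.57 V > V_CE(sat), so the active-region assumption holds.

active; I_C ≈ 3.3 mA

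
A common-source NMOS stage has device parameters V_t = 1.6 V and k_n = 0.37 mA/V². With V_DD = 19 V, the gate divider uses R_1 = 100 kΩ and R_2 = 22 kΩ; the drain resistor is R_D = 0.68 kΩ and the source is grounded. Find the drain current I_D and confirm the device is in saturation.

I_D ≈ 0.62 mA

V_G = V_DD·R_2/(R_1+R_2) = 19×22/122 = 3.43 V. With the source grounded, V_GS = V_G = 3.43 V.
Assume saturation: I_D = (k_n/2)(V_GS − V_t)² = (0.37/2)×(3.43 − 1.6)² = 0.185×1.83² = 0.617 mA.
V_DS = V_DD − I_D·R_D = 19 − 0.617×0.68 = 18.6 V.
Saturation requires V_DS ≥ V_GS − V_t = 1.83 V; 18.6 ≥ 1.83 ✓.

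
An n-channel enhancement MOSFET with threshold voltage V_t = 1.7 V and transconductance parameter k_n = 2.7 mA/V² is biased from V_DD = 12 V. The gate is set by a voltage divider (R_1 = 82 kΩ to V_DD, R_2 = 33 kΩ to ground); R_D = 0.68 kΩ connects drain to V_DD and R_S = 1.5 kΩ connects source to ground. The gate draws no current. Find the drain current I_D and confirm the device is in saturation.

V_G = V_DD·R_2/(R_1+R_2) = 12×33/115 = 3.44 V.
Assume saturation: I_D = (k_n/2)(V_GS − V_t)² with V_GS = V_G − I_D·R_S = 3.44 − 1.5·I_D.
Substituting gives 3.04·I_D² − 8.06·I_D + 4.1 = 0, with roots I_D = 0.687 or 1.97 mA.
The root I_D = 1.97 mA gives V_GS = 0.493 V ≤ V_t, so take I_D = 0.687 mA.
Then V_GS = 2.41 V and V_DS = V_DD − I_D(R_D+R_S) = 12 − 0.687×2.18 = 10.5 V.
Saturation requires V_DS ≥ V_GS − V_t = 0.713 V; 10.5 ≥ 0.713 ✓.

I_D ≈ 0.69 mA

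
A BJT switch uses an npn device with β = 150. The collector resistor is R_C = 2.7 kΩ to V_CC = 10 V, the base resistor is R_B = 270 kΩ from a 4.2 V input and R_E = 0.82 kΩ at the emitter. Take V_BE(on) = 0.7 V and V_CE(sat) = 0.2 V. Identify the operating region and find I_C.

Assume active. Base-emitter loop: I_B = (V_BB − V_BE)/(R_B + (β+1)R_E) = (4.2 − 0.7)/(270 + 151×0.82) = 0.00889 mA.
I_C = β·I_B = 150×0.00889 = 1.33 mA.
V_CE = V_CC − I_C·R_C − I_E·R_E = 10 − 1.33×2.7 − 1.34×0.82 = 5.3 V > V_CE(sat), so the active-region assumption holds.

active; I_C ≈ 1.3 mA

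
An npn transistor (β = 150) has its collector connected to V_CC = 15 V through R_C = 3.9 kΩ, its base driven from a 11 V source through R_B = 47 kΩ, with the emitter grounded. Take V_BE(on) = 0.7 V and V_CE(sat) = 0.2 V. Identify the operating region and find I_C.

saturation; I_C ≈ 3.8 mA

Assume active: I_B = (11 − 0.7)/47 = 0.219 mA, giving I_C = β·I_B = 32.9 mA.
But then V_CE = 15 − 32.9×3.9 = -113 V < V_CE(sat) = 0.2 V — impossible in the active region.
So the transistor is saturated. With V_CE = 0.2 V, I_C = (V_CC − 0.2)/R_C = 14.8/3.9 = 3.79 mA.
Check: β·I_B = 32.9 mA > I_C = 3.79 mA, confirming saturation.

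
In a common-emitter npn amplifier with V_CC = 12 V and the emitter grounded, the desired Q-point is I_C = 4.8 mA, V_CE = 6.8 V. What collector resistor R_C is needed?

R_C ≈ 1.1 kΩ

Collector loop: V_CC = I_C·R_C + V_CE.
R_C = (V_CC − V_CE)/I_C = (12 − 6.8)/4.8 = 1.08 kΩ.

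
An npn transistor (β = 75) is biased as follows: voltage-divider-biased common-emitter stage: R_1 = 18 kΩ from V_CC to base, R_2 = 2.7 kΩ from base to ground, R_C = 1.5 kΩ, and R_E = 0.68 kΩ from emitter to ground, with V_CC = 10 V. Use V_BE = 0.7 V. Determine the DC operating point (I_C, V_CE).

I_C ≈ 0.84 mA, V_CE ≈ 8.2 V

Thevenize the base divider: V_Th = V_CC·R_2/(R_1+R_2) = 10×2.7/20.7 = 1.3 V, R_Th = R_1‖R_2 = 2.35 kΩ.
Base-emitter loop: V_Th = I_B·R_Th + V_BE + (β+1)I_B·R_E, so I_B = (1.3 − 0.7) / (2.35 + 76×0.68) = 0.0112 mA.
I_C = β·I_B = 75×0.0112 = 0.839 mA, and I_E = (β+1)I_B = 0.85 mA.
V_CE = V_CC − I_C·R_C − I_E·R_E = 10 − 0.839×1.5 − 0.85×0.68 = 8.16 V.
V_CE = 8.16 V > 0.2 V confirms active-region operation.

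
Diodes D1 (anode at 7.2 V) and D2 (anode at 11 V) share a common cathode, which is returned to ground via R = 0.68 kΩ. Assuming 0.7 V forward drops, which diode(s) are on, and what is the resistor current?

Only D2 conducts; I_R ≈ 15 mA

Assume both conduct. Then node N would need to be at both 7.2−0.7 = 6.5 V and 11−0.7 = 10.3 V, which is impossible.
Assume only D2 conducts: V_N = 11 − 0.7 = 10.3 V, so I_R = 10.3/0.68 = 15.1 mA.
Check D1: its anode-to-cathode voltage is 7.2 − 10.3 = -3.1 V < 0.7 V, so it is off. The assumption is consistent.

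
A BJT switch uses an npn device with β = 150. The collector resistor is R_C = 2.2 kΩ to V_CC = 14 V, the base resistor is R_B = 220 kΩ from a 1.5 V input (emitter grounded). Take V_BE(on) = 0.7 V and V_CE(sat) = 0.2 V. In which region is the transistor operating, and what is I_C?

active; I_C ≈ 0.55 mA

Assume active. Base-emitter loop: I_B = (V_BB − V_BE)/R_B = (1.5 − 0.7)/220 = 0.00364 mA.
I_C = β·I_B = 150×0.00364 = 0.545 mA.
V_CE = V_CC − I_C·R_C = 14 − 0.545×2.2 = 12.8 V > V_CE(sat), so the active-region assumption holds.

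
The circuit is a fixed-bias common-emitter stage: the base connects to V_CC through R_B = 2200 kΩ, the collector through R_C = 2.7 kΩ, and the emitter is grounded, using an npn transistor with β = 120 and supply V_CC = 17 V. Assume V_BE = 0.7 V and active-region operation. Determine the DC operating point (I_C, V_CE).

Base loop: V_CC = I_B·R_B + V_BE, so I_B = (17 − 0.7)/2200 kΩ = 0.00741 mA.
In the active region I_C = β·I_B = 120 × 0.00741 = 0.889 mA.
Collector loop: V_CE = V_CC − I_C·R_C = 17 − 0.889×2.7 = 14.6 V.
Since V_CE = 14.6 V > V_CE(sat) ≈ 0.2 V, the transistor is in the active region as assumed.

I_C ≈ 0.89 mA, V_CE ≈ 15 V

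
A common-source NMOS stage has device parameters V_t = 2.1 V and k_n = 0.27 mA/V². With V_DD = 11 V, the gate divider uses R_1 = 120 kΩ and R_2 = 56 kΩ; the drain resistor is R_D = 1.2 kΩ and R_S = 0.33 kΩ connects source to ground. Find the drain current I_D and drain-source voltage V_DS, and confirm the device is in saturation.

V_G = V_DD·R_2/(R_1+R_2) = 11×56/176 = 3.5 V.
Assume saturation: I_D = (k_n/2)(V_GS − V_t)² with V_GS = V_G − I_D·R_S = 3.5 − 0.33·I_D.
Substituting gives 0.0147·I_D² − 1.12·I_D + 0.265 = 0, with roots I_D = 0.236 or 76.3 mA.
The root I_D = 76.3 mA gives V_GS = -21.7 V ≤ V_t, so take I_D = 0.236 mA.
Then V_GS = 3.42 V and V_DS = V_DD − I_D(R_D+R_S) = 11 − 0.236×1.53 = 10.6 V.
Saturation requires V_DS ≥ V_GS − V_t = 1.32 V; 10.6 ≥ 1.32 ✓.

I_D ≈ 0.24 mA, V_DS ≈ 11 V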